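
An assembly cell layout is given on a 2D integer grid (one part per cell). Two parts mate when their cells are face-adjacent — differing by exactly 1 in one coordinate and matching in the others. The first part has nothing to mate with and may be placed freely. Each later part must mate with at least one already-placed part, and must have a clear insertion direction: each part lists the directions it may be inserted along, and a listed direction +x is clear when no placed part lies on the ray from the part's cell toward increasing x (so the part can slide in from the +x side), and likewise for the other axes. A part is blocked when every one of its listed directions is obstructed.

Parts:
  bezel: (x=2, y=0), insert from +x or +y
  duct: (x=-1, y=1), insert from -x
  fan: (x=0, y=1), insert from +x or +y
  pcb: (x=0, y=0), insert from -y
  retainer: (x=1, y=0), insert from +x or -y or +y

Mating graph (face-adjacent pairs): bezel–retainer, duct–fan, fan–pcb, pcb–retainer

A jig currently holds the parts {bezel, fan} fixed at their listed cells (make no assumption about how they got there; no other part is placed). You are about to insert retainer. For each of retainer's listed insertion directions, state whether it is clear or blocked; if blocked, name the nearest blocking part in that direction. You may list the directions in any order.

+x: nearest on ray is bezel@(2, 0) ⇒ blocked
-y: ray from retainer(1, 0) has no placed part ⇒ clear
+y: ray from retainer(1, 0) has no placed part ⇒ clear

+x: blocked by bezel; +y: clear; -y: clear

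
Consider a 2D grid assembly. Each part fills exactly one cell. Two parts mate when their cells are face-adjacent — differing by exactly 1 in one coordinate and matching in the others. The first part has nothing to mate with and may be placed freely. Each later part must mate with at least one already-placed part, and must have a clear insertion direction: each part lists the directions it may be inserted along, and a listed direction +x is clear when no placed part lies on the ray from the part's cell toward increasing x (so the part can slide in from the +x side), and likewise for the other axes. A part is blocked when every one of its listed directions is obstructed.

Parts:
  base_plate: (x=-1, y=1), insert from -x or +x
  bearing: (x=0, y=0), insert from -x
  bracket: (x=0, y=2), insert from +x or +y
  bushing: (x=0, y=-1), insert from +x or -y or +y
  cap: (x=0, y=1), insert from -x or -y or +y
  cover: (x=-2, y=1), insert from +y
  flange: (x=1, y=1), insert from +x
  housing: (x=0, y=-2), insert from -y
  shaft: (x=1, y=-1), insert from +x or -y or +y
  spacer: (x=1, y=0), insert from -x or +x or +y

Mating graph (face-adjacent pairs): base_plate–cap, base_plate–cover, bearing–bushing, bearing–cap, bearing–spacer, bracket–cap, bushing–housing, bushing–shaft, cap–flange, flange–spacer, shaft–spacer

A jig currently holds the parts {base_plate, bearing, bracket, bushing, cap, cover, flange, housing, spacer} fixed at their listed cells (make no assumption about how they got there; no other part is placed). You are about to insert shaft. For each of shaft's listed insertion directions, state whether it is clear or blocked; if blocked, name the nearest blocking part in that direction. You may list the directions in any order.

+x: ray from shaft(1, -1) has no placed part ⇒ clear
-y: ray from shaft(1, -1) has no placed part ⇒ clear
+y: nearest on ray is spacer@(1, 0) ⇒ blocked

+x: clear; +y: blocked by spacer; -y: clear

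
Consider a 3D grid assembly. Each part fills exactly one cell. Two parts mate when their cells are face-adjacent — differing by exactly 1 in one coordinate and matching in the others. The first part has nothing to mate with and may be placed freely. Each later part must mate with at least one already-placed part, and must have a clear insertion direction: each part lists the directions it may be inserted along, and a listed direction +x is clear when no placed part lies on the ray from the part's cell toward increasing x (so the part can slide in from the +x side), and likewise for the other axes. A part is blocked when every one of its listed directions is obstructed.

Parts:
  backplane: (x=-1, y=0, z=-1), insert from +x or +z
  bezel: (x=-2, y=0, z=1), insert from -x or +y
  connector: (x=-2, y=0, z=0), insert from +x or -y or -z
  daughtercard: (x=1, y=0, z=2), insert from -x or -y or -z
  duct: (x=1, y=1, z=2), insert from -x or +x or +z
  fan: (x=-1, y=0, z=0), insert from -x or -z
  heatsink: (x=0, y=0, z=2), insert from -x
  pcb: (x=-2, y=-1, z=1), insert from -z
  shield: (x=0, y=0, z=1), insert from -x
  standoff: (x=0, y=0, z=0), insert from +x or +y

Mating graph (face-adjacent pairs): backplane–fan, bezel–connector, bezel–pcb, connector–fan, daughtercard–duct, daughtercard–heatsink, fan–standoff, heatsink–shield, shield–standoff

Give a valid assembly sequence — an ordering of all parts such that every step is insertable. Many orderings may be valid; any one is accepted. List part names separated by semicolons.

1. shield@(0, 0, 1) [-x clear] — {shield}
2. heatsink@(0, 0, 2) [-x clear] — {heatsink, shield}
3. daughtercard@(1, 0, 2) [-y clear] — {daughtercard, heatsink, shield}
4. duct@(1, 1, 2) [-x clear] — {daughtercard, duct, heatsink, shield}
5. standoff@(0, 0, 0) [+x clear] — {daughtercard, duct, heatsink, shield, standoff}
6. fan@(-1, 0, 0) [-x clear] — {daughtercard, duct, fan, heatsink, shield, standoff}
7. backplane@(-1, 0, -1) [+x clear] — {backplane, daughtercard, duct, fan, heatsink, shield, standoff}
8. connector@(-2, 0, 0) [-y clear] — {backplane, connector, daughtercard, duct, fan, heatsink, shield, standoff}
9. bezel@(-2, 0, 1) [-x clear] — {backplane, bezel, connector, daughtercard, duct, fan, heatsink, shield, standoff}
10. pcb@(-2, -1, 1) [-z clear] — {backplane, bezel, connector, daughtercard, duct, fan, heatsink, pcb, shield, standoff}

shield; heatsink; daughtercard; duct; standoff; fan; backplane; connector; bezel; pcb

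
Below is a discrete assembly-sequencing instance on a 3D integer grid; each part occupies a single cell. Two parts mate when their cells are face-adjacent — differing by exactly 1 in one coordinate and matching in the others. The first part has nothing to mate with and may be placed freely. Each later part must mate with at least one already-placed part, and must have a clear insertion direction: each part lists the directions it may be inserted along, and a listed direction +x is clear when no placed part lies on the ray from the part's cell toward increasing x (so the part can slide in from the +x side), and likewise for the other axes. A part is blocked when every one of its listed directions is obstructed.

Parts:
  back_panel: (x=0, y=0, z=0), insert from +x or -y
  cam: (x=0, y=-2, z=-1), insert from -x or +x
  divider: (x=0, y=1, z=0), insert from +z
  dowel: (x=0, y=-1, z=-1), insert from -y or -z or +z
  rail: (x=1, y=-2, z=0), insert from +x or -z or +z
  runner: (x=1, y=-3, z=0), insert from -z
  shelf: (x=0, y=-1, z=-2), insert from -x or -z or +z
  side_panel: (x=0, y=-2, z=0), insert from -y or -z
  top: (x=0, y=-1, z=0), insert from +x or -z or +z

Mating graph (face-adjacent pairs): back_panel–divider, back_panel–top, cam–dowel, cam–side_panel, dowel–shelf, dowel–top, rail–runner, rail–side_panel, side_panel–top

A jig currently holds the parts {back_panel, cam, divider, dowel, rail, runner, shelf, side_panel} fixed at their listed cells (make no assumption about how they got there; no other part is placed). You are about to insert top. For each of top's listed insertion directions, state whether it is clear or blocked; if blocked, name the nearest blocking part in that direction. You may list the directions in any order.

+x: ray from top(0, -1, 0) has no placed part ⇒ clear
-z: nearest on ray is dowel@(0, -1, -1) ⇒ blocked
+z: ray from top(0, -1, 0) has no placed part ⇒ clear

+x: clear; +z: clear; -z: blocked by dowel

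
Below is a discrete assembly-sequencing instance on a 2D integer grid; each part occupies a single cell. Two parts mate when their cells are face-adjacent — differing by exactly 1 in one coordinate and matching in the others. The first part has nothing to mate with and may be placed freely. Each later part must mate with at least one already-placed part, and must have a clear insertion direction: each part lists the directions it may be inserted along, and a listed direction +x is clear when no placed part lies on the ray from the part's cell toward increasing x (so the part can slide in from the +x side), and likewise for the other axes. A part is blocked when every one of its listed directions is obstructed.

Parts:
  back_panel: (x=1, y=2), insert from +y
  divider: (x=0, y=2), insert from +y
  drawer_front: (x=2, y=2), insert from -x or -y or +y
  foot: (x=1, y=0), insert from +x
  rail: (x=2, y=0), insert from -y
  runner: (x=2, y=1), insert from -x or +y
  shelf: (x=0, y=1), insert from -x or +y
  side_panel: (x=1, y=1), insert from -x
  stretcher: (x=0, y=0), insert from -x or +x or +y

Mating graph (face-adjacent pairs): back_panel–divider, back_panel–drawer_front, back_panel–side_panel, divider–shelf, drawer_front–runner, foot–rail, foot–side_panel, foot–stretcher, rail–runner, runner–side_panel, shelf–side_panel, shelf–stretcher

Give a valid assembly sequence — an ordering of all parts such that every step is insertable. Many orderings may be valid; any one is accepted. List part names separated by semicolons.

1. drawer_front@(2, 2) [-x clear] — {drawer_front}
2. runner@(2, 1) [-x clear] — {drawer_front, runner}
3. side_panel@(1, 1) [-x clear] — {drawer_front, runner, side_panel}
4. shelf@(0, 1) [-x clear] — {drawer_front, runner, shelf, side_panel}
5. divider@(0, 2) [+y clear] — {divider, drawer_front, runner, shelf, side_panel}
6. stretcher@(0, 0) [-x clear] — {divider, drawer_front, runner, shelf, side_panel, stretcher}
7. foot@(1, 0) [+x clear] — {divider, drawer_front, foot, runner, shelf, side_panel, stretcher}
8. rail@(2, 0) [-y clear] — {divider, drawer_front, foot, rail, runner, shelf, side_panel, stretcher}
9. back_panel@(1, 2) [+y clear] — {back_panel, divider, drawer_front, foot, rail, runner, shelf, side_panel, stretcher}

drawer_front; runner; side_panel; shelf; divider; stretcher; foot; rail; back_panel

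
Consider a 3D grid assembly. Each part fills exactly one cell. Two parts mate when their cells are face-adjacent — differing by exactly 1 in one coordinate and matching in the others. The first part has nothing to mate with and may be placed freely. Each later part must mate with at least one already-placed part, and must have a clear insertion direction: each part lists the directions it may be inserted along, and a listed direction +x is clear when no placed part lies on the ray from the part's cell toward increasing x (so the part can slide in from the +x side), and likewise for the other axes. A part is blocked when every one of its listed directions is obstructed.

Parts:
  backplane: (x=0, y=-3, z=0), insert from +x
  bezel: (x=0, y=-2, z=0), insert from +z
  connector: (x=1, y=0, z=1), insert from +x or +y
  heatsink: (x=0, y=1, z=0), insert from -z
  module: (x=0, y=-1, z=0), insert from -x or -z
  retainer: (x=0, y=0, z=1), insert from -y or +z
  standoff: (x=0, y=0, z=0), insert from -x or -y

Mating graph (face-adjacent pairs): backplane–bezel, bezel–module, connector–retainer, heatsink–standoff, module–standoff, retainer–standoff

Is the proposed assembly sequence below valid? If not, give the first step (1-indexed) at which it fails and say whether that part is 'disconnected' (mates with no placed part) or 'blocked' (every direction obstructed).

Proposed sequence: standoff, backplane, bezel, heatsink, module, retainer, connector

Invalid at step 2 (disconnected)

1. standoff@(0, 0, 0) [-x clear] — {standoff}
2. backplane@(0, -3, 0) — no placed neighbour ⇒ disconnected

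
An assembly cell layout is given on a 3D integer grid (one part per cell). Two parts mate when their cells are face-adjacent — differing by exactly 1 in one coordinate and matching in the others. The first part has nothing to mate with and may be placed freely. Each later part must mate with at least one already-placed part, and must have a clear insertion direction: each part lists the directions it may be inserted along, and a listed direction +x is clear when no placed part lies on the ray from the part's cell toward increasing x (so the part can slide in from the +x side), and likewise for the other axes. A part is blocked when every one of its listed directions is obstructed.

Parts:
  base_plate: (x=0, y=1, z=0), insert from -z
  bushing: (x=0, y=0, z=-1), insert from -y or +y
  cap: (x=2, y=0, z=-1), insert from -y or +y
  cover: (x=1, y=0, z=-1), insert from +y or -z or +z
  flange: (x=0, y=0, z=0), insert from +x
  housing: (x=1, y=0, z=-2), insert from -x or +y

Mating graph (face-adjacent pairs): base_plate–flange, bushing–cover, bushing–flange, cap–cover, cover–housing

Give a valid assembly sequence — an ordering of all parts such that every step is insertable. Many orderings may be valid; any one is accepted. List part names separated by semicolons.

1. bushing@(0, 0, -1) [-y clear] — {bushing}
2. flange@(0, 0, 0) [+x clear] — {bushing, flange}
3. cover@(1, 0, -1) [+y clear] — {bushing, cover, flange}
4. housing@(1, 0, -2) [-x clear] — {bushing, cover, flange, housing}
5. base_plate@(0, 1, 0) [-z clear] — {base_plate, bushing, cover, flange, housing}
6. cap@(2, 0, -1) [-y clear] — {base_plate, bushing, cap, cover, flange, housing}

bushing; flange; cover; housing; base_plate; cap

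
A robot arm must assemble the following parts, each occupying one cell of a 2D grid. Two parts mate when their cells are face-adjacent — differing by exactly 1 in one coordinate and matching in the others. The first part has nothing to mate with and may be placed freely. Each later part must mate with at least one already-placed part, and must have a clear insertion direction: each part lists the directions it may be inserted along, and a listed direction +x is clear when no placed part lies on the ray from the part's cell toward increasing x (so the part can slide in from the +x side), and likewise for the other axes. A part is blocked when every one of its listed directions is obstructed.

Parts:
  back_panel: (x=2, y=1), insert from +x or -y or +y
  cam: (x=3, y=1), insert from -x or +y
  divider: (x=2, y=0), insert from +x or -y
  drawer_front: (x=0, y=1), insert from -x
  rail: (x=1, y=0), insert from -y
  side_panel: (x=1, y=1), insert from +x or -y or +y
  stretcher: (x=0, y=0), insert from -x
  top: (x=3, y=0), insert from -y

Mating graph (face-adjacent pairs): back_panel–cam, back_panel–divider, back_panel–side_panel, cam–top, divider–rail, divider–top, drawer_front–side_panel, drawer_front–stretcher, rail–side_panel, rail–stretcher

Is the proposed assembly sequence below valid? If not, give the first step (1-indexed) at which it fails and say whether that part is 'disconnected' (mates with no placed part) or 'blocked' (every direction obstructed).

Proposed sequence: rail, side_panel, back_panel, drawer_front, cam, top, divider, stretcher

Valid

1. rail@(1, 0) [-y clear] — {rail}
2. side_panel@(1, 1) [+x clear] — {rail, side_panel}
3. back_panel@(2, 1) [+x clear] — {back_panel, rail, side_panel}
4. drawer_front@(0, 1) [-x clear] — {back_panel, drawer_front, rail, side_panel}
5. cam@(3, 1) [+y clear] — {back_panel, cam, drawer_front, rail, side_panel}
6. top@(3, 0) [-y clear] — {back_panel, cam, drawer_front, rail, side_panel, top}
7. divider@(2, 0) [-y clear] — {back_panel, cam, divider, drawer_front, rail, side_panel, top}
8. stretcher@(0, 0) [-x clear] — {back_panel, cam, divider, drawer_front, rail, side_panel, stretcher, top}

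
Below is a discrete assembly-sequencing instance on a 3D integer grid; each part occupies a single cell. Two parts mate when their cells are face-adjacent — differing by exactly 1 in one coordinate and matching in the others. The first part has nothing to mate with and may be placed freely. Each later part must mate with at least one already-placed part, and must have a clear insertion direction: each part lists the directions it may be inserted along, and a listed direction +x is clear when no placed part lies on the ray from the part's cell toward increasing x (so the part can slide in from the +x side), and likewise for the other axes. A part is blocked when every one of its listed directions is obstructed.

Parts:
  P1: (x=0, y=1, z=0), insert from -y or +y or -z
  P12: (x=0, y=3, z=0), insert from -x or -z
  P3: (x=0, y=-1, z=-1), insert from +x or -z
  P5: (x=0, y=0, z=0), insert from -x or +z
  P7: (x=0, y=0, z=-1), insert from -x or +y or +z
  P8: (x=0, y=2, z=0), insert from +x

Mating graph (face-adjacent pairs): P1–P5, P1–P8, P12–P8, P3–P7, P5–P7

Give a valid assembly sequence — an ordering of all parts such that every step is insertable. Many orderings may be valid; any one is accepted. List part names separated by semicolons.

P8; P1; P5; P12; P7; P3

1. P8@(0, 2, 0) [+x clear] — {P8}
2. P1@(0, 1, 0) [-y clear] — {P1, P8}
3. P5@(0, 0, 0) [-x clear] — {P1, P5, P8}
4. P12@(0, 3, 0) [-x clear] — {P1, P12, P5, P8}
5. P7@(0, 0, -1) [-x clear] — {P1, P12, P5, P7, P8}
6. P3@(0, -1, -1) [+x clear] — {P1, P12, P3, P5, P7, P8}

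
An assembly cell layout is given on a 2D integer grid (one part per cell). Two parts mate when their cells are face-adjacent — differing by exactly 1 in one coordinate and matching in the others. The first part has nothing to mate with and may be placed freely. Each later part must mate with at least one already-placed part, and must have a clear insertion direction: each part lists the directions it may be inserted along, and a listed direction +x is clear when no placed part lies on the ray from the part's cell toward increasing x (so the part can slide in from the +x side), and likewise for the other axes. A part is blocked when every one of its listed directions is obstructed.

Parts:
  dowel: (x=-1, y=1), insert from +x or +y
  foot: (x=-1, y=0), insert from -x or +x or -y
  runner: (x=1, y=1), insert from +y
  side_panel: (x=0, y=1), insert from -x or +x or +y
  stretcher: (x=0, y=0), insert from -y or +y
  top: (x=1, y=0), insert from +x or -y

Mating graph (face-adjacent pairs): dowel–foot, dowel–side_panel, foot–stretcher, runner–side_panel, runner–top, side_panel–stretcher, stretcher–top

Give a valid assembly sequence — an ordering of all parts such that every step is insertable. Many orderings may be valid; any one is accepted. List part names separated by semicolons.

top; runner; stretcher; foot; dowel; side_panel

1. top@(1, 0) [+x clear] — {top}
2. runner@(1, 1) [+y clear] — {runner, top}
3. stretcher@(0, 0) [-y clear] — {runner, stretcher, top}
4. foot@(-1, 0) [-x clear] — {foot, runner, stretcher, top}
5. dowel@(-1, 1) [+y clear] — {dowel, foot, runner, stretcher, top}
6. side_panel@(0, 1) [+y clear] — {dowel, foot, runner, side_panel, stretcher, top}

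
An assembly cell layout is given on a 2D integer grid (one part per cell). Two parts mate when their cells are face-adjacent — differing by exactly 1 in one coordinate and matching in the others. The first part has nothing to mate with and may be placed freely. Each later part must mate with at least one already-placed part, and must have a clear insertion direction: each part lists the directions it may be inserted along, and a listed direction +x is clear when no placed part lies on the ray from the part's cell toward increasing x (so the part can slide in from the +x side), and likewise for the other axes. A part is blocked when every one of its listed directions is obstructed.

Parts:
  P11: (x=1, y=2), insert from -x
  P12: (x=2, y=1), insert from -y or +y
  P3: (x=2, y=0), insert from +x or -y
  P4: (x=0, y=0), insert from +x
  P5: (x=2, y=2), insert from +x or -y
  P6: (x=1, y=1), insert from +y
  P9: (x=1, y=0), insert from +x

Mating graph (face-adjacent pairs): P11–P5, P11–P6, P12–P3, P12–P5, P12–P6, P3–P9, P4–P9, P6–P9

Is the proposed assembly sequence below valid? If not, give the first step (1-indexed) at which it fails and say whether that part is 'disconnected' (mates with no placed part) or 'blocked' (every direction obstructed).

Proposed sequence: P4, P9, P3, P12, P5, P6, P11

1. P4@(0, 0) [+x clear] — {P4}
2. P9@(1, 0) [+x clear] — {P4, P9}
3. P3@(2, 0) [+x clear] — {P3, P4, P9}
4. P12@(2, 1) [+y clear] — {P12, P3, P4, P9}
5. P5@(2, 2) [+x clear] — {P12, P3, P4, P5, P9}
6. P6@(1, 1) [+y clear] — {P12, P3, P4, P5, P6, P9}
7. P11@(1, 2) [-x clear] — {P11, P12, P3, P4, P5, P6, P9}

Valid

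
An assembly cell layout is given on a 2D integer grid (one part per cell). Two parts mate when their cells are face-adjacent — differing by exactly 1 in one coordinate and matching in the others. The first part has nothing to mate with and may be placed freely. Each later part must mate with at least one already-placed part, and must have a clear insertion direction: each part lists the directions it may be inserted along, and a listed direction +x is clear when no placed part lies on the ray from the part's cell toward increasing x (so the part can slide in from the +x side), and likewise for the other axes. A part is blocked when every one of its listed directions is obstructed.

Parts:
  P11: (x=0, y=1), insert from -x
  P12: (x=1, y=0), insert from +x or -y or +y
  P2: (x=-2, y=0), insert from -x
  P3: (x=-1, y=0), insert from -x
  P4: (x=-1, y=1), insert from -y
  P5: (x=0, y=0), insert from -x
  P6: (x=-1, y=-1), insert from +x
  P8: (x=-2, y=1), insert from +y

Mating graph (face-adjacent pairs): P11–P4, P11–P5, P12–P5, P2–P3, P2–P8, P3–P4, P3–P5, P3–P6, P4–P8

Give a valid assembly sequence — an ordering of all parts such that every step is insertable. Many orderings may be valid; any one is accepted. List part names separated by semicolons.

1. P12@(1, 0) [+x clear] — {P12}
2. P5@(0, 0) [-x clear] — {P12, P5}
3. P11@(0, 1) [-x clear] — {P11, P12, P5}
4. P4@(-1, 1) [-y clear] — {P11, P12, P4, P5}
5. P3@(-1, 0) [-x clear] — {P11, P12, P3, P4, P5}
6. P2@(-2, 0) [-x clear] — {P11, P12, P2, P3, P4, P5}
7. P6@(-1, -1) [+x clear] — {P11, P12, P2, P3, P4, P5, P6}
8. P8@(-2, 1) [+y clear] — {P11, P12, P2, P3, P4, P5, P6, P8}

P12; P5; P11; P4; P3; P2; P6; P8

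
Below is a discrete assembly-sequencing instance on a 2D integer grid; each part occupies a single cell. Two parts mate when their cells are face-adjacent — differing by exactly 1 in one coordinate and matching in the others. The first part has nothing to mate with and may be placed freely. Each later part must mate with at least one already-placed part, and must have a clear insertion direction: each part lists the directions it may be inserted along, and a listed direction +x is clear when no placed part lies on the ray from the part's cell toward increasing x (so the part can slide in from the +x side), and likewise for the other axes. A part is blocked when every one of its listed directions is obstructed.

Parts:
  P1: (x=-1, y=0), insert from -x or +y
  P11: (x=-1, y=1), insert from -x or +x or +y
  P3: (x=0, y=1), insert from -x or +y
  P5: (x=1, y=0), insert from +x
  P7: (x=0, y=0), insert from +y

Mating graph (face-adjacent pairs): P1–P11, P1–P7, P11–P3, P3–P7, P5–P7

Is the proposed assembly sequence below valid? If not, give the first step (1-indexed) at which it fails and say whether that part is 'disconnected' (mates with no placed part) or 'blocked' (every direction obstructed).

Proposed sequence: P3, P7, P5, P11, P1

1. P3@(0, 1) [-x clear] — {P3}
2. P7@(0, 0) — +y all obstructed ⇒ blocked

Invalid at step 2 (blocked)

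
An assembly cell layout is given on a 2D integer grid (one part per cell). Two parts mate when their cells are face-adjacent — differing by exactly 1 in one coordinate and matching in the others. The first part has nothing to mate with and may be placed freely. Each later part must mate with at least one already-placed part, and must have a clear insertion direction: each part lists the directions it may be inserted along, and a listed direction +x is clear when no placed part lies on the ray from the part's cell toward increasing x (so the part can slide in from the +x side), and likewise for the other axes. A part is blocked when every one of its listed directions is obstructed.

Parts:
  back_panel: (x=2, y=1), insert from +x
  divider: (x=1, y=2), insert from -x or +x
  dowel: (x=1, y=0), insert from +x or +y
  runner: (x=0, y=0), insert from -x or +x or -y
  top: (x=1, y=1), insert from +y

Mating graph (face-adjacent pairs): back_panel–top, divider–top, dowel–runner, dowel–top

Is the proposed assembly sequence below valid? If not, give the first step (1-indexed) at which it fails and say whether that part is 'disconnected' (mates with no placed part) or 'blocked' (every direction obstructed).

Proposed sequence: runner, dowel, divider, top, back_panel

1. runner@(0, 0) [-x clear] — {runner}
2. dowel@(1, 0) [+x clear] — {dowel, runner}
3. divider@(1, 2) — no placed neighbour ⇒ disconnected

Invalid at step 3 (disconnected)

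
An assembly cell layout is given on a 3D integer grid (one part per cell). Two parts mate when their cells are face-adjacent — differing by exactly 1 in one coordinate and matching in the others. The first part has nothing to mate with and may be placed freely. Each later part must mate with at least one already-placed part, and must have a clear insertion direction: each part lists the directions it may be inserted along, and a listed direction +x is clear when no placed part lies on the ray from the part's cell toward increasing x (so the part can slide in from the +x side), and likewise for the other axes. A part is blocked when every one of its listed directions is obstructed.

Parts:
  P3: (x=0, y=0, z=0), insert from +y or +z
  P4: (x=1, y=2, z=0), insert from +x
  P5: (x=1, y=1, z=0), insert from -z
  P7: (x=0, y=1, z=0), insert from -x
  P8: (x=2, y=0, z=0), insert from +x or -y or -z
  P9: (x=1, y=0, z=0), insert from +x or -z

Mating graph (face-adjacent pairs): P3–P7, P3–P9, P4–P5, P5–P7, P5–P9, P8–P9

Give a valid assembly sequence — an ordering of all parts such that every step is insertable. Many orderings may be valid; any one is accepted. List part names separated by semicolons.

1. P8@(2, 0, 0) [+x clear] — {P8}
2. P9@(1, 0, 0) [-z clear] — {P8, P9}
3. P3@(0, 0, 0) [+y clear] — {P3, P8, P9}
4. P7@(0, 1, 0) [-x clear] — {P3, P7, P8, P9}
5. P5@(1, 1, 0) [-z clear] — {P3, P5, P7, P8, P9}
6. P4@(1, 2, 0) [+x clear] — {P3, P4, P5, P7, P8, P9}

P8; P9; P3; P7; P5; P4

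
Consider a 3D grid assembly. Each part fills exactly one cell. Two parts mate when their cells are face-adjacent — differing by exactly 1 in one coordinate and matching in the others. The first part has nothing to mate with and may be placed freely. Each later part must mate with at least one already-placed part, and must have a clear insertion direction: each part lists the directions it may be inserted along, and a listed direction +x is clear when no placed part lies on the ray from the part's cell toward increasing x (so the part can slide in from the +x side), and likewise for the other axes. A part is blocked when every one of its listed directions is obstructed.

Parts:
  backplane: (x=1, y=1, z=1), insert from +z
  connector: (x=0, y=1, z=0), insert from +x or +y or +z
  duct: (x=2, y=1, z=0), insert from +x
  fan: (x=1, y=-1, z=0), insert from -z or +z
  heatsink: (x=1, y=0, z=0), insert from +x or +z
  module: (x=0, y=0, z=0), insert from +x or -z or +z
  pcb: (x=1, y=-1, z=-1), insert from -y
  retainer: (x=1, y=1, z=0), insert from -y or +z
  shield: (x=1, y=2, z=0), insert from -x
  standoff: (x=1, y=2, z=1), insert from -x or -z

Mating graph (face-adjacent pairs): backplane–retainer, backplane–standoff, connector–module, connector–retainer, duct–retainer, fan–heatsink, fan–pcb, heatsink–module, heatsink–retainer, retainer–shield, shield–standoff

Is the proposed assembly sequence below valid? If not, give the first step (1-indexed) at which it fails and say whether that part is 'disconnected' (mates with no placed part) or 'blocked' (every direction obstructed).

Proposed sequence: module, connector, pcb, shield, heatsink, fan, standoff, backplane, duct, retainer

Invalid at step 3 (disconnected)

1. module@(0, 0, 0) [+x clear] — {module}
2. connector@(0, 1, 0) [+x clear] — {connector, module}
3. pcb@(1, -1, -1) — no placed neighbour ⇒ disconnected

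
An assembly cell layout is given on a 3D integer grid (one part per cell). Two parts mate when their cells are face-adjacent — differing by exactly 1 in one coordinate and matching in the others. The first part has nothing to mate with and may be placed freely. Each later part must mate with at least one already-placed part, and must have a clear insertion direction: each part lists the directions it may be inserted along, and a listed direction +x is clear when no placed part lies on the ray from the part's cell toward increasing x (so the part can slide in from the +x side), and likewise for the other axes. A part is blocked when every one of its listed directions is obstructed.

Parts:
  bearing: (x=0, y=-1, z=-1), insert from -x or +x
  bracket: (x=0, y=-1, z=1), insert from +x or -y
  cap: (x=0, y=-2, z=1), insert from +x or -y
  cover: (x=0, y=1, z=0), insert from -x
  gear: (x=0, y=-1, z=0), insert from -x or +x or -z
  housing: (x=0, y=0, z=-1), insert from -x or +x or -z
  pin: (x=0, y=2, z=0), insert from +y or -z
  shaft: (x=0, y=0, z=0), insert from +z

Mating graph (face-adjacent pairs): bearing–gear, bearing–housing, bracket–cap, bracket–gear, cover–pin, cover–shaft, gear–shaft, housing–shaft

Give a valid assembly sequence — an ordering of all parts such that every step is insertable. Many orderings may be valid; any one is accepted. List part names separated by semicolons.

1. housing@(0, 0, -1) [-x clear] — {housing}
2. bearing@(0, -1, -1) [-x clear] — {bearing, housing}
3. gear@(0, -1, 0) [-x clear] — {bearing, gear, housing}
4. bracket@(0, -1, 1) [+x clear] — {bearing, bracket, gear, housing}
5. cap@(0, -2, 1) [+x clear] — {bearing, bracket, cap, gear, housing}
6. shaft@(0, 0, 0) [+z clear] — {bearing, bracket, cap, gear, housing, shaft}
7. cover@(0, 1, 0) [-x clear] — {bearing, bracket, cap, cover, gear, housing, shaft}
8. pin@(0, 2, 0) [+y clear] — {bearing, bracket, cap, cover, gear, housing, pin, shaft}

housing; bearing; gear; bracket; cap; shaft; cover; pin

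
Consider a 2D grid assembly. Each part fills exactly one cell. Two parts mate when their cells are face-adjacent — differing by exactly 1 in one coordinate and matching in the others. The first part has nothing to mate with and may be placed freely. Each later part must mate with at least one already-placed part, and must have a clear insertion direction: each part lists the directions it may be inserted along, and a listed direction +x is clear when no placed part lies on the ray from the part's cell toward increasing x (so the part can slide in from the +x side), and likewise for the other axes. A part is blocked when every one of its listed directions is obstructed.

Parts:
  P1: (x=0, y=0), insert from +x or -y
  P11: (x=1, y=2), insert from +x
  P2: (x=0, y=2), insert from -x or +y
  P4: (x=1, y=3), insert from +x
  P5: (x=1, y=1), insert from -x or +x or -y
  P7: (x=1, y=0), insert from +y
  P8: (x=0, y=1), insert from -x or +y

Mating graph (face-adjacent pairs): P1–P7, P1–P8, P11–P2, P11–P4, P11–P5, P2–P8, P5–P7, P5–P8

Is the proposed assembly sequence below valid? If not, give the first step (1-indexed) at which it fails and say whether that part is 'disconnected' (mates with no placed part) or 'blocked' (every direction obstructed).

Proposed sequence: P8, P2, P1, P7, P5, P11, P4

Valid

1. P8@(0, 1) [-x clear] — {P8}
2. P2@(0, 2) [-x clear] — {P2, P8}
3. P1@(0, 0) [+x clear] — {P1, P2, P8}
4. P7@(1, 0) [+y clear] — {P1, P2, P7, P8}
5. P5@(1, 1) [+x clear] — {P1, P2, P5, P7, P8}
6. P11@(1, 2) [+x clear] — {P1, P11, P2, P5, P7, P8}
7. P4@(1, 3) [+x clear] — {P1, P11, P2, P4, P5, P7, P8}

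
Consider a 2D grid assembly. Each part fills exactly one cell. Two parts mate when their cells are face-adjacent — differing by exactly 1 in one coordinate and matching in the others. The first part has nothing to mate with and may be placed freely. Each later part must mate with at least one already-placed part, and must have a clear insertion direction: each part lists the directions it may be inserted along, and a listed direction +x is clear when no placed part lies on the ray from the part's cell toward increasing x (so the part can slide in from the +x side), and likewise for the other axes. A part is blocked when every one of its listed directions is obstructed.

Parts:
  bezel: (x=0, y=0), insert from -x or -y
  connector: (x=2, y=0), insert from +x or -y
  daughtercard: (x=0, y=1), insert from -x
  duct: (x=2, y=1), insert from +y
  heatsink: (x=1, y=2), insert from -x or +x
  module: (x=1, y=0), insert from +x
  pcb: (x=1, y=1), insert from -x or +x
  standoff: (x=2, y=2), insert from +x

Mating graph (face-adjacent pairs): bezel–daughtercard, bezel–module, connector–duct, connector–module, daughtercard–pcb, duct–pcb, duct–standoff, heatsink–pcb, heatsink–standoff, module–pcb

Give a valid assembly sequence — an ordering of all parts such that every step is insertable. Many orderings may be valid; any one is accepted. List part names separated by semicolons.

1. module@(1, 0) [+x clear] — {module}
2. connector@(2, 0) [+x clear] — {connector, module}
3. duct@(2, 1) [+y clear] — {connector, duct, module}
4. standoff@(2, 2) [+x clear] — {connector, duct, module, standoff}
5. heatsink@(1, 2) [-x clear] — {connector, duct, heatsink, module, standoff}
6. bezel@(0, 0) [-x clear] — {bezel, connector, duct, heatsink, module, standoff}
7. pcb@(1, 1) [-x clear] — {bezel, connector, duct, heatsink, module, pcb, standoff}
8. daughtercard@(0, 1) [-x clear] — {bezel, connector, daughtercard, duct, heatsink, module, pcb, standoff}

module; connector; duct; standoff; heatsink; bezel; pcb; daughtercard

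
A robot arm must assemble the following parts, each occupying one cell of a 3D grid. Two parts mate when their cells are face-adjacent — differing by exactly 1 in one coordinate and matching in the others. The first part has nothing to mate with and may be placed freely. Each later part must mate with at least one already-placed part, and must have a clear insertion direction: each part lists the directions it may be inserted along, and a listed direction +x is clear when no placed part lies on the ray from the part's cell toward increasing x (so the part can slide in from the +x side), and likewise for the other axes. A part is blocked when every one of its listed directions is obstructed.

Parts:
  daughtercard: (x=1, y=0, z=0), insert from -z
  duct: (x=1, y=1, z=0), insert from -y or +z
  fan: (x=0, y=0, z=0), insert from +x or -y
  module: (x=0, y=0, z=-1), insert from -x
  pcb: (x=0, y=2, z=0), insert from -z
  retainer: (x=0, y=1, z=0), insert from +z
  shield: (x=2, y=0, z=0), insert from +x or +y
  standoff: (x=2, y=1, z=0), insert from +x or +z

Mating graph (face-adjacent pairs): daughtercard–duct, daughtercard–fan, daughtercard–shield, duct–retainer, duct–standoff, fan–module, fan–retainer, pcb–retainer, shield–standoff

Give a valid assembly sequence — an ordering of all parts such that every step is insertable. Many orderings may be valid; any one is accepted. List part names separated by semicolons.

1. standoff@(2, 1, 0) [+x clear] — {standoff}
2. shield@(2, 0, 0) [+x clear] — {shield, standoff}
3. duct@(1, 1, 0) [-y clear] — {duct, shield, standoff}
4. daughtercard@(1, 0, 0) [-z clear] — {daughtercard, duct, shield, standoff}
5. fan@(0, 0, 0) [-y clear] — {daughtercard, duct, fan, shield, standoff}
6. module@(0, 0, -1) [-x clear] — {daughtercard, duct, fan, module, shield, standoff}
7. retainer@(0, 1, 0) [+z clear] — {daughtercard, duct, fan, module, retainer, shield, standoff}
8. pcb@(0, 2, 0) [-z clear] — {daughtercard, duct, fan, module, pcb, retainer, shield, standoff}

standoff; shield; duct; daughtercard; fan; module; retainer; pcb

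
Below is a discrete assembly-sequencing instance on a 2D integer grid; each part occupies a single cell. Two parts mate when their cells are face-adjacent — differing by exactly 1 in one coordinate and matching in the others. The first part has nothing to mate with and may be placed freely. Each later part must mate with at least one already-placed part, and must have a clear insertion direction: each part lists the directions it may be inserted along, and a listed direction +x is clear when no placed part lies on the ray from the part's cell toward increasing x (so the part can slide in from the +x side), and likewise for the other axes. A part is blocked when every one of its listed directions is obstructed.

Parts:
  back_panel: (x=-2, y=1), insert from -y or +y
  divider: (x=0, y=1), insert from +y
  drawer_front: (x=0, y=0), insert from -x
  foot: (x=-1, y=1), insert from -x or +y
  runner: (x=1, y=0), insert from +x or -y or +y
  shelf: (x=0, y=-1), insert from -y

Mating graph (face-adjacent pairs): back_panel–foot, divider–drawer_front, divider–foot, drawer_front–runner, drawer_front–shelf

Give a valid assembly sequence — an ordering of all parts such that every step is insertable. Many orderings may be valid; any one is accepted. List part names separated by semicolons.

foot; back_panel; divider; drawer_front; runner; shelf

1. foot@(-1, 1) [-x clear] — {foot}
2. back_panel@(-2, 1) [-y clear] — {back_panel, foot}
3. divider@(0, 1) [+y clear] — {back_panel, divider, foot}
4. drawer_front@(0, 0) [-x clear] — {back_panel, divider, drawer_front, foot}
5. runner@(1, 0) [+x clear] — {back_panel, divider, drawer_front, foot, runner}
6. shelf@(0, -1) [-y clear] — {back_panel, divider, drawer_front, foot, runner, shelf}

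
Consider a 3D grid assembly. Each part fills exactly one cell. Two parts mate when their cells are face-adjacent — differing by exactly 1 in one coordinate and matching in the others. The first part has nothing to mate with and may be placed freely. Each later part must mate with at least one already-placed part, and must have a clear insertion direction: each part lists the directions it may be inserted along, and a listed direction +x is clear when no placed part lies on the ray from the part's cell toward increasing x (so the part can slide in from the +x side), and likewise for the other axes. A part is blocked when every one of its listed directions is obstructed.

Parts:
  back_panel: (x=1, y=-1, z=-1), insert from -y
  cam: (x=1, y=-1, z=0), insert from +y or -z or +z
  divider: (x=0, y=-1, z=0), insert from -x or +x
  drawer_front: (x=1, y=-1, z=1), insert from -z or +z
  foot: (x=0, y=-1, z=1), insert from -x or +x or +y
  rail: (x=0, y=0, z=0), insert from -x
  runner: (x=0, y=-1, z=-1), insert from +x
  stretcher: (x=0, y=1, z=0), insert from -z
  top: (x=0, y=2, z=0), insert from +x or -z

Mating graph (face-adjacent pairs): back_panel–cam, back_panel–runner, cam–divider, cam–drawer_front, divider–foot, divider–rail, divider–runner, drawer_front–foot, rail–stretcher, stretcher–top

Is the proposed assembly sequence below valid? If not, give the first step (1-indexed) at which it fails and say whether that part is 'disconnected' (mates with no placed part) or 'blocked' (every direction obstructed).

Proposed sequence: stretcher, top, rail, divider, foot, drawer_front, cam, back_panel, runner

1. stretcher@(0, 1, 0) [-z clear] — {stretcher}
2. top@(0, 2, 0) [+x clear] — {stretcher, top}
3. rail@(0, 0, 0) [-x clear] — {rail, stretcher, top}
4. divider@(0, -1, 0) [-x clear] — {divider, rail, stretcher, top}
5. foot@(0, -1, 1) [-x clear] — {divider, foot, rail, stretcher, top}
6. drawer_front@(1, -1, 1) [-z clear] — {divider, drawer_front, foot, rail, stretcher, top}
7. cam@(1, -1, 0) [+y clear] — {cam, divider, drawer_front, foot, rail, stretcher, top}
8. back_panel@(1, -1, -1) [-y clear] — {back_panel, cam, divider, drawer_front, foot, rail, stretcher, top}
9. runner@(0, -1, -1) — +x all obstructed ⇒ blocked

Invalid at step 9 (blocked)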